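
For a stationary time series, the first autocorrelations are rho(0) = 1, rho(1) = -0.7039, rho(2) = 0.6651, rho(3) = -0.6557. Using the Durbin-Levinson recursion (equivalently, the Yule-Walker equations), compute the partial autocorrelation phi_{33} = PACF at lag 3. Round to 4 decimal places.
\phi_{33} = -0.2420

The PACF at lag k is phi_{kk}, the last component of the solution
to the Yule-Walker system G_k phi = r_k where
  (G_k)_{ij} = rho(|i - j|), (r_k)_i = rho(i), i,j = 1..k.
Equivalently, Durbin-Levinson gives phi_{kk} iteratively:
  phi_{11} = rho(1)
  phi_{kk} = [rho(k) - sum_{j=1..k-1} phi_{k-1,j} rho(k-j)]
            / [1 - sum_{j=1..k-1} phi_{k-1,j} rho(j)],
  phi_{k,j} = phi_{k-1,j} - phi_{kk} phi_{k-1,k-j},  j = 1..k-1.
Step k = 1:
  phi_11 = rho(1) = -0.7039.
Step k = 2:
  phi_22 = [rho(2) - phi_11 rho(1)] / [1 - phi_11 rho(1)] = [0.6651 - (-0.7039)(-0.7039)] / [1 - (-0.7039)(-0.7039)]
         = 0.16962479 / 0.50452479 = 0.336207.
  Update: phi_21 = phi_11 - phi_22 phi_11 = -0.7039 - (0.336207)(-0.7039) = -0.467244.
Step k = 3:
  phi_33 = [rho(3) - phi_21 rho(2) - phi_22 rho(1)] / [1 - phi_21 rho(1) - phi_22 rho(2)]
    numerator   = -0.6557 - (-0.467244)(0.6651) - (0.336207)(-0.7039) = -0.10827997
    denominator = 1 - (-0.467244)(-0.7039) - (0.336207)(0.6651) = 0.44749574
  phi_33 = -0.10827997 / 0.44749574 = -0.242.
Therefore phi_{33} = -0.2420.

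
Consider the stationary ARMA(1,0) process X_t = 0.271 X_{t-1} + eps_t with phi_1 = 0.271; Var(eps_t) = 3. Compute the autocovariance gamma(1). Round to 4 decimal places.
\gamma(1) = 0.8774

Multiply the model equation by X_{t-k} and take expectations. With theta_0 = psi_0 = 1 and psi_j the MA(infinity) weights, this gives
  gamma(k) - sum_i phi_i gamma(k-i) = c_k,
  c_k = sigma^2 * sum_{j=k..q} theta_j psi_{j-k}   (c_k = 0 for k > q),
using gamma(-m) = gamma(m).
Pure AR (q = 0): c_0 = sigma^2 = 3, c_k = 0 for k >= 1.
Equations for k = 0 and k = 1 (AR order 1):
  gamma(0) = phi_1 gamma(1) + c_0
  gamma(1) = phi_1 gamma(0) + c_1
Substituting the second into the first: gamma(0) (1 - phi_1^2) = c_0 + phi_1 c_1, so
  gamma(0) = c_0 / (1 - phi_1^2) = 3 / (1 - (0.271)^2) = 3 / 0.926559 = 3.237786.
  gamma(1) = phi_1 gamma(0) = (0.271)(3.237786) = 0.87744.
Therefore gamma(1) = 0.8774 (to 4 decimal places).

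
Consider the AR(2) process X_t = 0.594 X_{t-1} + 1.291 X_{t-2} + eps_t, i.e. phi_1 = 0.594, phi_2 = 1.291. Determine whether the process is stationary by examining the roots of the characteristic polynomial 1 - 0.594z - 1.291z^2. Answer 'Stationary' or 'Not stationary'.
\text{Not stationary}

The AR(p) characteristic polynomial is P(z) = 1 - 0.594z - 1.291z^2.
Stationarity requires all roots to lie outside the unit circle, i.e. |z| > 1 for every root.
Set 1 + (-0.594) z + (-1.291) z^2 = 0, i.e. a z^2 + b z + c = 0 with a = -1.291, b = -0.594, c = 1.
Discriminant D = b^2 - 4ac = (-0.594)^2 - 4*(-1.291)*1 = 0.352836 - (-5.164) = 5.516836.
D >= 0, so the roots are real: z = (-b +/- sqrt(D)) / (2a) = (0.594 +/- 2.348795) / (-2.582).
  z_1 = (0.594 + 2.348795) / (-2.582) = -1.1397,   |z_1| = 1.1397.
  z_2 = (0.594 - 2.348795) / (-2.582) = 0.6796,   |z_2| = 0.6796.
Moduli of all roots: 1.1397, 0.6796.
All moduli strictly greater than 1? No.
Verdict: Not stationary.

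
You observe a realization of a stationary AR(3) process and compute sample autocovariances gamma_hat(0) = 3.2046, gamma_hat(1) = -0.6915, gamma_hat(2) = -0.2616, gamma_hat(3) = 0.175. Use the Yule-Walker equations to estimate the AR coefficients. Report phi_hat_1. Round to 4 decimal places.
\hat\phi_{1} = -0.2440

The Yule-Walker equations for an AR(p) process read, in matrix form,
  Gamma_p phi = r_p,   with   (Gamma_p)_{ij} = gamma(|i - j|),
                       (r_p)_i = gamma(i),   i,j = 1..p.
Substitute the sample gammas (Toeplitz matrix and right-hand side of size 3):
  Gamma_p = [[3.2046, -0.6915, -0.2616], [-0.6915, 3.2046, -0.6915], [-0.2616, -0.6915, 3.2046]]
  r_p     = [-0.6915, -0.2616, 0.175]
Written out (R1..R3):
  (R1) 3.2046 phi_1 - 0.6915 phi_2 - 0.2616 phi_3 = -0.6915
  (R2) -0.6915 phi_1 + 3.2046 phi_2 - 0.6915 phi_3 = -0.2616
  (R3) -0.2616 phi_1 - 0.6915 phi_2 + 3.2046 phi_3 = 0.175
Gaussian elimination:
  R2 <- R2 - (-0.6915/3.2046) R1 = R2 - (-0.215784) R1:  3.055386 phi_2 - 0.747949 phi_3 = -0.410814
  R3 <- R3 - (-0.2616/3.2046) R1 = R3 - (-0.081633) R1:  -0.747949 phi_2 + 3.183245 phi_3 = 0.118551
  R3 <- R3 - (-0.747949/3.055386) R2 = R3 - (-0.244797) R2:  3.000149 phi_3 = 0.017985
Back-substitution:
  phi_hat_3 = 0.017985 / 3.000149 = 0.005995
  phi_hat_2 = (-0.410814 - (-0.747949)(0.005995)) / 3.055386 = -0.132988
  phi_hat_1 = (-0.6915 - (-0.6915)(-0.132988) - (-0.2616)(0.005995)) / 3.2046 = -0.243991
So phi_hat = [-0.2440, -0.1330, 0.0060].
Therefore phi_hat_1 = -0.2440.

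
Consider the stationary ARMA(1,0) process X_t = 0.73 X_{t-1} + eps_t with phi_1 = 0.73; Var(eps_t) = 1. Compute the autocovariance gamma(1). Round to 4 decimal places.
\gamma(1) = 1.5628

Multiply the model equation by X_{t-k} and take expectations. With theta_0 = psi_0 = 1 and psi_j the MA(infinity) weights, this gives
  gamma(k) - sum_i phi_i gamma(k-i) = c_k,
  c_k = sigma^2 * sum_{j=k..q} theta_j psi_{j-k}   (c_k = 0 for k > q),
using gamma(-m) = gamma(m).
Pure AR (q = 0): c_0 = sigma^2 = 1, c_k = 0 for k >= 1.
Equations for k = 0 and k = 1 (AR order 1):
  gamma(0) = phi_1 gamma(1) + c_0
  gamma(1) = phi_1 gamma(0) + c_1
Substituting the second into the first: gamma(0) (1 - phi_1^2) = c_0 + phi_1 c_1, so
  gamma(0) = c_0 / (1 - phi_1^2) = 1 / (1 - (0.73)^2) = 1 / 0.4671 = 2.140869.
  gamma(1) = phi_1 gamma(0) = (0.73)(2.140869) = 1.562835.
Therefore gamma(1) = 1.5628 (to 4 decimal places).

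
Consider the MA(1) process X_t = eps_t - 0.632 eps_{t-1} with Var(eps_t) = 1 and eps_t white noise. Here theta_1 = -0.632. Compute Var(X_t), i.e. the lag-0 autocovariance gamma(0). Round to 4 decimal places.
\gamma(0) = 1.3994

For an MA(q) process X_t = eps_t + sum_i theta_i eps_{t-i} with
Var(eps_t) = sigma^2, the variance is
  gamma(0) = sigma^2 * (1 + sum_i theta_i^2).
  sum_i theta_i^2 = (-0.632)^2 = 0.399424.
  gamma(0) = 1 * (1 + 0.399424) = 1 * 1.399424 = 1.399424, which rounds to 1.3994.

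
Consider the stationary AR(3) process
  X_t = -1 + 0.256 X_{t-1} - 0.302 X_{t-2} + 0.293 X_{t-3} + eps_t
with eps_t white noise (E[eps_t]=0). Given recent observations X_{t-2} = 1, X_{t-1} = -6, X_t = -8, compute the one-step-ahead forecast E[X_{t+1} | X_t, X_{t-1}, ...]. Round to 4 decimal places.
E[X_{t+1} \mid \mathcal F_t] = -0.9430

For an AR(p) model X_t = c + sum_i phi_i X_{t-i} + eps_t, the
one-step-ahead conditional mean is
  E[X_{t+1} | X_t, ...] = c + sum_i phi_i X_{t+1-i}.
Substitute known values:
  E[X_{t+1} | ...] = -1 + (0.256) * (-8) + (-0.302) * (-6) + (0.293) * (1)
                   = -0.9430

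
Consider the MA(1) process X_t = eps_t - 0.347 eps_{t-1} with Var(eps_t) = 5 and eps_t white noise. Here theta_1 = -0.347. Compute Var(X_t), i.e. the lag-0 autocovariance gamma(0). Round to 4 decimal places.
\gamma(0) = 5.6020

For an MA(q) process X_t = eps_t + sum_i theta_i eps_{t-i} with
Var(eps_t) = sigma^2, the variance is
  gamma(0) = sigma^2 * (1 + sum_i theta_i^2).
  sum_i theta_i^2 = (-0.347)^2 = 0.120409.
  gamma(0) = 5 * (1 + 0.120409) = 5 * 1.120409 = 5.602045, which rounds to 5.6020.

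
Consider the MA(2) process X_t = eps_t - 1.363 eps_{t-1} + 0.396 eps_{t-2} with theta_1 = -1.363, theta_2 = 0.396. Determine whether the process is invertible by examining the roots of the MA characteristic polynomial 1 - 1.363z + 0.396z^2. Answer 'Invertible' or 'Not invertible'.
\text{Invertible}

The MA(q) characteristic polynomial is P(z) = 1 - 1.363z + 0.396z^2.
Invertibility requires all roots to lie outside the unit circle, i.e. |z| > 1 for every root.
Set 1 + (-1.363) z + (0.396) z^2 = 0, i.e. a z^2 + b z + c = 0 with a = 0.396, b = -1.363, c = 1.
Discriminant D = b^2 - 4ac = (-1.363)^2 - 4*(0.396)*1 = 1.857769 - (1.584) = 0.273769.
D >= 0, so the roots are real: z = (-b +/- sqrt(D)) / (2a) = (1.363 +/- 0.523229) / (0.792).
  z_1 = (1.363 + 0.523229) / (0.792) = 2.3816,   |z_1| = 2.3816.
  z_2 = (1.363 - 0.523229) / (0.792) = 1.0603,   |z_2| = 1.0603.
Moduli of all roots: 2.3816, 1.0603.
All moduli strictly greater than 1? Yes.
Verdict: Invertible.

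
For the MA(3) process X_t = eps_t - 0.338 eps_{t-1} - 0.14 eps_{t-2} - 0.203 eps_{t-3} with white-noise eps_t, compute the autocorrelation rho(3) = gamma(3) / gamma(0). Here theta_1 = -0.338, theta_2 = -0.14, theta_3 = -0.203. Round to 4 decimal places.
\rho(3) = -0.1728

For an MA(q) process with theta_0 = 1, the autocovariance is
  gamma(k) = sigma^2 * sum_{i=0..q-k} theta_i * theta_{i+k},
and rho(k) = gamma(k) / gamma(0). Sigma^2 cancels.
  numerator   = (1)*(-0.203) = -0.203.
  denominator = (1)^2 + (-0.338)^2 + (-0.14)^2 + (-0.203)^2 = 1.175053.
  rho(3) = -0.203 / 1.175053 = -0.1728.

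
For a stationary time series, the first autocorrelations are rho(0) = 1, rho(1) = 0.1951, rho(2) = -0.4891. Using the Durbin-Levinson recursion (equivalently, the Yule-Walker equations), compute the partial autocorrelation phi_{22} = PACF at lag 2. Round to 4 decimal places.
\phi_{22} = -0.5480

The PACF at lag k is phi_{kk}, the last component of the solution
to the Yule-Walker system G_k phi = r_k where
  (G_k)_{ij} = rho(|i - j|), (r_k)_i = rho(i), i,j = 1..k.
Equivalently, Durbin-Levinson gives phi_{kk} iteratively:
  phi_{11} = rho(1)
  phi_{kk} = [rho(k) - sum_{j=1..k-1} phi_{k-1,j} rho(k-j)]
            / [1 - sum_{j=1..k-1} phi_{k-1,j} rho(j)],
  phi_{k,j} = phi_{k-1,j} - phi_{kk} phi_{k-1,k-j},  j = 1..k-1.
Step k = 1:
  phi_11 = rho(1) = 0.1951.
Step k = 2:
  phi_22 = [rho(2) - phi_11 rho(1)] / [1 - phi_11 rho(1)] = [-0.4891 - (0.1951)(0.1951)] / [1 - (0.1951)(0.1951)]
         = -0.52716401 / 0.96193599 = -0.548.
Therefore phi_{22} = -0.5480.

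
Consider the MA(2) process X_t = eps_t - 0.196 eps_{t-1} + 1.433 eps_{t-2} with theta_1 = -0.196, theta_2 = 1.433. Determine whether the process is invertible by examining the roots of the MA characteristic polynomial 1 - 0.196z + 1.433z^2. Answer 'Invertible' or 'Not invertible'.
\text{Not invertible}

The MA(q) characteristic polynomial is P(z) = 1 - 0.196z + 1.433z^2.
Invertibility requires all roots to lie outside the unit circle, i.e. |z| > 1 for every root.
Set 1 + (-0.196) z + (1.433) z^2 = 0, i.e. a z^2 + b z + c = 0 with a = 1.433, b = -0.196, c = 1.
Discriminant D = b^2 - 4ac = (-0.196)^2 - 4*(1.433)*1 = 0.038416 - (5.732) = -5.693584.
D < 0, so the roots are the complex-conjugate pair z = (-b +/- i sqrt(-D)) / (2a) = 0.0684 +/- 0.8326i.
For a conjugate pair |z|^2 = z * conj(z) = (product of roots) = c/a = 1/(1.433) = 0.697837, so |z| = sqrt(0.697837) = 0.8354 for both roots.
Moduli of all roots: 0.8354, 0.8354.
All moduli strictly greater than 1? No.
Verdict: Not invertible.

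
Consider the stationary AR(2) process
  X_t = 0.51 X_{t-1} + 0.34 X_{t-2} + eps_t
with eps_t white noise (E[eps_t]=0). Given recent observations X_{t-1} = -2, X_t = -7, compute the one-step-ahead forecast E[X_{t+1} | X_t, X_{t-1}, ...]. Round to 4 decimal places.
E[X_{t+1} \mid \mathcal F_t] = -4.2500

For an AR(p) model X_t = c + sum_i phi_i X_{t-i} + eps_t, the
one-step-ahead conditional mean is
  E[X_{t+1} | X_t, ...] = c + sum_i phi_i X_{t+1-i}.
Substitute known values:
  E[X_{t+1} | ...] = (0.51) * (-7) + (0.34) * (-2)
                   = -4.2500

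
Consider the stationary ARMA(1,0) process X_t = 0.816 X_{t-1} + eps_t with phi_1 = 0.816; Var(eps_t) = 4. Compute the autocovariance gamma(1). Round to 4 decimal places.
\gamma(1) = 9.7682

Multiply the model equation by X_{t-k} and take expectations. With theta_0 = psi_0 = 1 and psi_j the MA(infinity) weights, this gives
  gamma(k) - sum_i phi_i gamma(k-i) = c_k,
  c_k = sigma^2 * sum_{j=k..q} theta_j psi_{j-k}   (c_k = 0 for k > q),
using gamma(-m) = gamma(m).
Pure AR (q = 0): c_0 = sigma^2 = 4, c_k = 0 for k >= 1.
Equations for k = 0 and k = 1 (AR order 1):
  gamma(0) = phi_1 gamma(1) + c_0
  gamma(1) = phi_1 gamma(0) + c_1
Substituting the second into the first: gamma(0) (1 - phi_1^2) = c_0 + phi_1 c_1, so
  gamma(0) = c_0 / (1 - phi_1^2) = 4 / (1 - (0.816)^2) = 4 / 0.334144 = 11.970887.
  gamma(1) = phi_1 gamma(0) = (0.816)(11.970887) = 9.768244.
Therefore gamma(1) = 9.7682 (to 4 decimal places).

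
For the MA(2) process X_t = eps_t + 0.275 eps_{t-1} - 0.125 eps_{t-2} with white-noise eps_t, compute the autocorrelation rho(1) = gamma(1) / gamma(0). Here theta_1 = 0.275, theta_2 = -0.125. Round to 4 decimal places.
\rho(1) = 0.2205

For an MA(q) process with theta_0 = 1, the autocovariance is
  gamma(k) = sigma^2 * sum_{i=0..q-k} theta_i * theta_{i+k},
and rho(k) = gamma(k) / gamma(0). Sigma^2 cancels.
  numerator   = (1)*(0.275) + (0.275)*(-0.125) = 0.240625.
  denominator = (1)^2 + (0.275)^2 + (-0.125)^2 = 1.09125.
  rho(1) = 0.240625 / 1.09125 = 0.2205.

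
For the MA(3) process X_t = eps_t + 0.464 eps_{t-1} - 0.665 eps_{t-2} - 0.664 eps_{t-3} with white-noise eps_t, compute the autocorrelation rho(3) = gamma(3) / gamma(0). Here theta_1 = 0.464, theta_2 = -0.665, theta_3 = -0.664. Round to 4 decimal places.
\rho(3) = -0.3164

For an MA(q) process with theta_0 = 1, the autocovariance is
  gamma(k) = sigma^2 * sum_{i=0..q-k} theta_i * theta_{i+k},
and rho(k) = gamma(k) / gamma(0). Sigma^2 cancels.
  numerator   = (1)*(-0.664) = -0.664.
  denominator = (1)^2 + (0.464)^2 + (-0.665)^2 + (-0.664)^2 = 2.098417.
  rho(3) = -0.664 / 2.098417 = -0.3164.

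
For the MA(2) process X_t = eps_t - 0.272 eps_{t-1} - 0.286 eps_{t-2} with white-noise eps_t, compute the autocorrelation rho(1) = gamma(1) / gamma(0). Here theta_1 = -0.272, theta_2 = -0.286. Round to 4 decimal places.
\rho(1) = -0.1680

For an MA(q) process with theta_0 = 1, the autocovariance is
  gamma(k) = sigma^2 * sum_{i=0..q-k} theta_i * theta_{i+k},
and rho(k) = gamma(k) / gamma(0). Sigma^2 cancels.
  numerator   = (1)*(-0.272) + (-0.272)*(-0.286) = -0.194208.
  denominator = (1)^2 + (-0.272)^2 + (-0.286)^2 = 1.15578.
  rho(1) = -0.194208 / 1.15578 = -0.1680.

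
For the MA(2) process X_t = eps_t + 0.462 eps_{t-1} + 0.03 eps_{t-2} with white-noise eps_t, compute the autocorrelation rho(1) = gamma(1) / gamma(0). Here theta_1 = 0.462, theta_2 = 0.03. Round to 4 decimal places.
\rho(1) = 0.3919

For an MA(q) process with theta_0 = 1, the autocovariance is
  gamma(k) = sigma^2 * sum_{i=0..q-k} theta_i * theta_{i+k},
and rho(k) = gamma(k) / gamma(0). Sigma^2 cancels.
  numerator   = (1)*(0.462) + (0.462)*(0.03) = 0.47586.
  denominator = (1)^2 + (0.462)^2 + (0.03)^2 = 1.214344.
  rho(1) = 0.47586 / 1.214344 = 0.3919.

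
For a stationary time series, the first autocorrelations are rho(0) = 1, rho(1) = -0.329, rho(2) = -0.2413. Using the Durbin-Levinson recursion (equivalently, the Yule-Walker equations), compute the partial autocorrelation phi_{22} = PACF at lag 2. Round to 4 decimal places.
\phi_{22} = -0.3920

The PACF at lag k is phi_{kk}, the last component of the solution
to the Yule-Walker system G_k phi = r_k where
  (G_k)_{ij} = rho(|i - j|), (r_k)_i = rho(i), i,j = 1..k.
Equivalently, Durbin-Levinson gives phi_{kk} iteratively:
  phi_{11} = rho(1)
  phi_{kk} = [rho(k) - sum_{j=1..k-1} phi_{k-1,j} rho(k-j)]
            / [1 - sum_{j=1..k-1} phi_{k-1,j} rho(j)],
  phi_{k,j} = phi_{k-1,j} - phi_{kk} phi_{k-1,k-j},  j = 1..k-1.
Step k = 1:
  phi_11 = rho(1) = -0.329.
Step k = 2:
  phi_22 = [rho(2) - phi_11 rho(1)] / [1 - phi_11 rho(1)] = [-0.2413 - (-0.329)(-0.329)] / [1 - (-0.329)(-0.329)]
         = -0.349541 / 0.891759 = -0.392.
Therefore phi_{22} = -0.3920.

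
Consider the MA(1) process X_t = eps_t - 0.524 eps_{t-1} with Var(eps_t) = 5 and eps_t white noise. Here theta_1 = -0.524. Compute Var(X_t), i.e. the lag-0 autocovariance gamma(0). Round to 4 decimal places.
\gamma(0) = 6.3729

For an MA(q) process X_t = eps_t + sum_i theta_i eps_{t-i} with
Var(eps_t) = sigma^2, the variance is
  gamma(0) = sigma^2 * (1 + sum_i theta_i^2).
  sum_i theta_i^2 = (-0.524)^2 = 0.274576.
  gamma(0) = 5 * (1 + 0.274576) = 5 * 1.274576 = 6.37288, which rounds to 6.3729.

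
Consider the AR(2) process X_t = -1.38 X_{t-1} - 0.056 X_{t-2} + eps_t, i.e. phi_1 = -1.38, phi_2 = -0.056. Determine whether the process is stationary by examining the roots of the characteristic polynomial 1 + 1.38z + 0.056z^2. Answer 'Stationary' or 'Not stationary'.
\text{Not stationary}

The AR(p) characteristic polynomial is P(z) = 1 + 1.38z + 0.056z^2.
Stationarity requires all roots to lie outside the unit circle, i.e. |z| > 1 for every root.
Set 1 + (1.38) z + (0.056) z^2 = 0, i.e. a z^2 + b z + c = 0 with a = 0.056, b = 1.38, c = 1.
Discriminant D = b^2 - 4ac = (1.38)^2 - 4*(0.056)*1 = 1.9044 - (0.224) = 1.6804.
D >= 0, so the roots are real: z = (-b +/- sqrt(D)) / (2a) = (-1.38 +/- 1.296302) / (0.112).
  z_1 = (-1.38 + 1.296302) / (0.112) = -0.7473,   |z_1| = 0.7473.
  z_2 = (-1.38 - 1.296302) / (0.112) = -23.8956,   |z_2| = 23.8956.
Moduli of all roots: 0.7473, 23.8956.
All moduli strictly greater than 1? No.
Verdict: Not stationary.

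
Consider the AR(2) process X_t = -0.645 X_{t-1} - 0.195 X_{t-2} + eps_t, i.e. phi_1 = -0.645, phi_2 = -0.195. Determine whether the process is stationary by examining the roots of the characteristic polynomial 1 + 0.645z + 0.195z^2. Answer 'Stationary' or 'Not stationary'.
\text{Stationary}

The AR(p) characteristic polynomial is P(z) = 1 + 0.645z + 0.195z^2.
Stationarity requires all roots to lie outside the unit circle, i.e. |z| > 1 for every root.
Set 1 + (0.645) z + (0.195) z^2 = 0, i.e. a z^2 + b z + c = 0 with a = 0.195, b = 0.645, c = 1.
Discriminant D = b^2 - 4ac = (0.645)^2 - 4*(0.195)*1 = 0.416025 - (0.78) = -0.363975.
D < 0, so the roots are the complex-conjugate pair z = (-b +/- i sqrt(-D)) / (2a) = -1.6538 +/- 1.5469i.
For a conjugate pair |z|^2 = z * conj(z) = (product of roots) = c/a = 1/(0.195) = 5.128205, so |z| = sqrt(5.128205) = 2.2646 for both roots.
Moduli of all roots: 2.2646, 2.2646.
All moduli strictly greater than 1? Yes.
Verdict: Stationary.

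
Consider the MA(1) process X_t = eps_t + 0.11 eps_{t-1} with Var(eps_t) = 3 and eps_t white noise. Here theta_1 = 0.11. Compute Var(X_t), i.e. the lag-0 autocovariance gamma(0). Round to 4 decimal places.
\gamma(0) = 3.0363

For an MA(q) process X_t = eps_t + sum_i theta_i eps_{t-i} with
Var(eps_t) = sigma^2, the variance is
  gamma(0) = sigma^2 * (1 + sum_i theta_i^2).
  sum_i theta_i^2 = (0.11)^2 = 0.0121.
  gamma(0) = 3 * (1 + 0.0121) = 3 * 1.0121 = 3.0363.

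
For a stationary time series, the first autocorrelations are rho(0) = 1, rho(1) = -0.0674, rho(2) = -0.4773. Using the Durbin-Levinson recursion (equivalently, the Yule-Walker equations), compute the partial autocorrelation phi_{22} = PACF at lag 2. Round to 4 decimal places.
\phi_{22} = -0.4840

The PACF at lag k is phi_{kk}, the last component of the solution
to the Yule-Walker system G_k phi = r_k where
  (G_k)_{ij} = rho(|i - j|), (r_k)_i = rho(i), i,j = 1..k.
Equivalently, Durbin-Levinson gives phi_{kk} iteratively:
  phi_{11} = rho(1)
  phi_{kk} = [rho(k) - sum_{j=1..k-1} phi_{k-1,j} rho(k-j)]
            / [1 - sum_{j=1..k-1} phi_{k-1,j} rho(j)],
  phi_{k,j} = phi_{k-1,j} - phi_{kk} phi_{k-1,k-j},  j = 1..k-1.
Step k = 1:
  phi_11 = rho(1) = -0.0674.
Step k = 2:
  phi_22 = [rho(2) - phi_11 rho(1)] / [1 - phi_11 rho(1)] = [-0.4773 - (-0.0674)(-0.0674)] / [1 - (-0.0674)(-0.0674)]
         = -0.48184276 / 0.99545724 = -0.484.
Therefore phi_{22} = -0.4840.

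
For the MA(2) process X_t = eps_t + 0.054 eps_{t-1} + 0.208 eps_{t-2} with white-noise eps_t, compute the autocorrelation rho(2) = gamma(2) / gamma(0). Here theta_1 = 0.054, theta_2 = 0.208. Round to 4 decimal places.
\rho(2) = 0.1988

For an MA(q) process with theta_0 = 1, the autocovariance is
  gamma(k) = sigma^2 * sum_{i=0..q-k} theta_i * theta_{i+k},
and rho(k) = gamma(k) / gamma(0). Sigma^2 cancels.
  numerator   = (1)*(0.208) = 0.208.
  denominator = (1)^2 + (0.054)^2 + (0.208)^2 = 1.04618.
  rho(2) = 0.208 / 1.04618 = 0.1988.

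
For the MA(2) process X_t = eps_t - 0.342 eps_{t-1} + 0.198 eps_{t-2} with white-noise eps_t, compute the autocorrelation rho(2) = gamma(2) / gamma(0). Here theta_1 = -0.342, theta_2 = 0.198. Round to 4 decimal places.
\rho(2) = 0.1713

For an MA(q) process with theta_0 = 1, the autocovariance is
  gamma(k) = sigma^2 * sum_{i=0..q-k} theta_i * theta_{i+k},
and rho(k) = gamma(k) / gamma(0). Sigma^2 cancels.
  numerator   = (1)*(0.198) = 0.198.
  denominator = (1)^2 + (-0.342)^2 + (0.198)^2 = 1.156168.
  rho(2) = 0.198 / 1.156168 = 0.1713.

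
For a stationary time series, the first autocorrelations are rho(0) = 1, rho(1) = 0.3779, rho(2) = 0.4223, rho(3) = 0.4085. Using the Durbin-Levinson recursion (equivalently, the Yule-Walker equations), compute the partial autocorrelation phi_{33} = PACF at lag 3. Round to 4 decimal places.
\phi_{33} = 0.2320

The PACF at lag k is phi_{kk}, the last component of the solution
to the Yule-Walker system G_k phi = r_k where
  (G_k)_{ij} = rho(|i - j|), (r_k)_i = rho(i), i,j = 1..k.
Equivalently, Durbin-Levinson gives phi_{kk} iteratively:
  phi_{11} = rho(1)
  phi_{kk} = [rho(k) - sum_{j=1..k-1} phi_{k-1,j} rho(k-j)]
            / [1 - sum_{j=1..k-1} phi_{k-1,j} rho(j)],
  phi_{k,j} = phi_{k-1,j} - phi_{kk} phi_{k-1,k-j},  j = 1..k-1.
Step k = 1:
  phi_11 = rho(1) = 0.3779.
Step k = 2:
  phi_22 = [rho(2) - phi_11 rho(1)] / [1 - phi_11 rho(1)] = [0.4223 - (0.3779)(0.3779)] / [1 - (0.3779)(0.3779)]
         = 0.27949159 / 0.85719159 = 0.326055.
  Update: phi_21 = phi_11 - phi_22 phi_11 = 0.3779 - (0.326055)(0.3779) = 0.254684.
Step k = 3:
  phi_33 = [rho(3) - phi_21 rho(2) - phi_22 rho(1)] / [1 - phi_21 rho(1) - phi_22 rho(2)]
    numerator   = 0.4085 - (0.254684)(0.4223) - (0.326055)(0.3779) = 0.17773084
    denominator = 1 - (0.254684)(0.3779) - (0.326055)(0.4223) = 0.76606196
  phi_33 = 0.17773084 / 0.76606196 = 0.232.
Therefore phi_{33} = 0.2320.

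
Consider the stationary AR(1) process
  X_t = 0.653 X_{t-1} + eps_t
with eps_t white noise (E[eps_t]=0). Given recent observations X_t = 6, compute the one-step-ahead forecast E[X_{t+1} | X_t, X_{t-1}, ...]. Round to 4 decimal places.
E[X_{t+1} \mid \mathcal F_t] = 3.9180

For an AR(p) model X_t = c + sum_i phi_i X_{t-i} + eps_t, the
one-step-ahead conditional mean is
  E[X_{t+1} | X_t, ...] = c + sum_i phi_i X_{t+1-i}.
Substitute known values:
  E[X_{t+1} | ...] = (0.653) * (6)
                   = 3.9180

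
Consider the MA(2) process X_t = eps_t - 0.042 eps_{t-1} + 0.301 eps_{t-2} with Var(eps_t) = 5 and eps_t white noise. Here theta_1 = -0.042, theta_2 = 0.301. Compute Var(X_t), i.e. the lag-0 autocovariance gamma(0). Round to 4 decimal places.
\gamma(0) = 5.4618

For an MA(q) process X_t = eps_t + sum_i theta_i eps_{t-i} with
Var(eps_t) = sigma^2, the variance is
  gamma(0) = sigma^2 * (1 + sum_i theta_i^2).
  sum_i theta_i^2 = (-0.042)^2 + (0.301)^2 = 0.001764 + 0.090601 = 0.092365.
  gamma(0) = 5 * (1 + 0.092365) = 5 * 1.092365 = 5.461825, which rounds to 5.4618.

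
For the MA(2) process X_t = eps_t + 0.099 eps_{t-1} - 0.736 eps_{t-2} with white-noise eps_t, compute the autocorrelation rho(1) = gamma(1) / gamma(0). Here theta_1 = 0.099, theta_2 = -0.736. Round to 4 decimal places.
\rho(1) = 0.0168

For an MA(q) process with theta_0 = 1, the autocovariance is
  gamma(k) = sigma^2 * sum_{i=0..q-k} theta_i * theta_{i+k},
and rho(k) = gamma(k) / gamma(0). Sigma^2 cancels.
  numerator   = (1)*(0.099) + (0.099)*(-0.736) = 0.026136.
  denominator = (1)^2 + (0.099)^2 + (-0.736)^2 = 1.551497.
  rho(1) = 0.026136 / 1.551497 = 0.0168.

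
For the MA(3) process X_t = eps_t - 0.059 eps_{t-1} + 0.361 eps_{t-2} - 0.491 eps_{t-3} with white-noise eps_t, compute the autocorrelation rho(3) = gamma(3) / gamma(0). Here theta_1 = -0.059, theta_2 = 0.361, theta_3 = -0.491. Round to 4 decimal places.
\rho(3) = -0.3571

For an MA(q) process with theta_0 = 1, the autocovariance is
  gamma(k) = sigma^2 * sum_{i=0..q-k} theta_i * theta_{i+k},
and rho(k) = gamma(k) / gamma(0). Sigma^2 cancels.
  numerator   = (1)*(-0.491) = -0.491.
  denominator = (1)^2 + (-0.059)^2 + (0.361)^2 + (-0.491)^2 = 1.374883.
  rho(3) = -0.491 / 1.374883 = -0.3571.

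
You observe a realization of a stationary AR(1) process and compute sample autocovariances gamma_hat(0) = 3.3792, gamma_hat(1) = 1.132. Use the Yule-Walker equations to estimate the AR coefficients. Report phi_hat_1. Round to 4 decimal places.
\hat\phi_{1} = 0.3350

The Yule-Walker equations for an AR(p) process read, in matrix form,
  Gamma_p phi = r_p,   with   (Gamma_p)_{ij} = gamma(|i - j|),
                       (r_p)_i = gamma(i),   i,j = 1..p.
Substitute the sample gammas (Toeplitz matrix and right-hand side of size 1):
  Gamma_p = [[3.3792]]
  r_p     = [1.132]
With p = 1 this is the single equation gamma(0) phi_1 = gamma(1):
  phi_hat_1 = gamma(1) / gamma(0) = 1.132 / 3.3792 = 0.3350.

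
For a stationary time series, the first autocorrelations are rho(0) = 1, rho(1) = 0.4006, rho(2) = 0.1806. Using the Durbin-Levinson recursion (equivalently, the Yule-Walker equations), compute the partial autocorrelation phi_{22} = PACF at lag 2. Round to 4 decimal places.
\phi_{22} = 0.0240

The PACF at lag k is phi_{kk}, the last component of the solution
to the Yule-Walker system G_k phi = r_k where
  (G_k)_{ij} = rho(|i - j|), (r_k)_i = rho(i), i,j = 1..k.
Equivalently, Durbin-Levinson gives phi_{kk} iteratively:
  phi_{11} = rho(1)
  phi_{kk} = [rho(k) - sum_{j=1..k-1} phi_{k-1,j} rho(k-j)]
            / [1 - sum_{j=1..k-1} phi_{k-1,j} rho(j)],
  phi_{k,j} = phi_{k-1,j} - phi_{kk} phi_{k-1,k-j},  j = 1..k-1.
Step k = 1:
  phi_11 = rho(1) = 0.4006.
Step k = 2:
  phi_22 = [rho(2) - phi_11 rho(1)] / [1 - phi_11 rho(1)] = [0.1806 - (0.4006)(0.4006)] / [1 - (0.4006)(0.4006)]
         = 0.02011964 / 0.83951964 = 0.024.
Therefore phi_{22} = 0.0240.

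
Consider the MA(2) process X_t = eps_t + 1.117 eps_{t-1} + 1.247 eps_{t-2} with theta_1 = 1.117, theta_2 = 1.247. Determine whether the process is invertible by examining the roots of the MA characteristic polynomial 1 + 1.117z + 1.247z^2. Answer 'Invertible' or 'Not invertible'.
\text{Not invertible}

The MA(q) characteristic polynomial is P(z) = 1 + 1.117z + 1.247z^2.
Invertibility requires all roots to lie outside the unit circle, i.e. |z| > 1 for every root.
Set 1 + (1.117) z + (1.247) z^2 = 0, i.e. a z^2 + b z + c = 0 with a = 1.247, b = 1.117, c = 1.
Discriminant D = b^2 - 4ac = (1.117)^2 - 4*(1.247)*1 = 1.247689 - (4.988) = -3.740311.
D < 0, so the roots are the complex-conjugate pair z = (-b +/- i sqrt(-D)) / (2a) = -0.4479 +/- 0.7755i.
For a conjugate pair |z|^2 = z * conj(z) = (product of roots) = c/a = 1/(1.247) = 0.801925, so |z| = sqrt(0.801925) = 0.8955 for both roots.
Moduli of all roots: 0.8955, 0.8955.
All moduli strictly greater than 1? No.
Verdict: Not invertible.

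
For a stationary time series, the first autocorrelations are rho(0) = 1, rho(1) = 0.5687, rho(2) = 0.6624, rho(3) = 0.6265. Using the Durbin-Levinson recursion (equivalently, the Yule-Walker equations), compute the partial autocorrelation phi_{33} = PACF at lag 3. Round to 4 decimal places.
\phi_{33} = 0.3031

The PACF at lag k is phi_{kk}, the last component of the solution
to the Yule-Walker system G_k phi = r_k where
  (G_k)_{ij} = rho(|i - j|), (r_k)_i = rho(i), i,j = 1..k.
Equivalently, Durbin-Levinson gives phi_{kk} iteratively:
  phi_{11} = rho(1)
  phi_{kk} = [rho(k) - sum_{j=1..k-1} phi_{k-1,j} rho(k-j)]
            / [1 - sum_{j=1..k-1} phi_{k-1,j} rho(j)],
  phi_{k,j} = phi_{k-1,j} - phi_{kk} phi_{k-1,k-j},  j = 1..k-1.
Step k = 1:
  phi_11 = rho(1) = 0.5687.
Step k = 2:
  phi_22 = [rho(2) - phi_11 rho(1)] / [1 - phi_11 rho(1)] = [0.6624 - (0.5687)(0.5687)] / [1 - (0.5687)(0.5687)]
         = 0.33898031 / 0.67658031 = 0.50102.
  Update: phi_21 = phi_11 - phi_22 phi_11 = 0.5687 - (0.50102)(0.5687) = 0.28377.
Step k = 3:
  phi_33 = [rho(3) - phi_21 rho(2) - phi_22 rho(1)] / [1 - phi_21 rho(1) - phi_22 rho(2)]
    numerator   = 0.6265 - (0.28377)(0.6624) - (0.50102)(0.5687) = 0.15360071
    denominator = 1 - (0.28377)(0.5687) - (0.50102)(0.6624) = 0.50674437
  phi_33 = 0.15360071 / 0.50674437 = 0.3031.
Therefore phi_{33} = 0.3031.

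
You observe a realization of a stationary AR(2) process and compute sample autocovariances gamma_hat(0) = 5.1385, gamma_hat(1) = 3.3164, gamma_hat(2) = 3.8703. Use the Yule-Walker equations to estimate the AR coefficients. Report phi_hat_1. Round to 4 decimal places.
\hat\phi_{1} = 0.2730

The Yule-Walker equations for an AR(p) process read, in matrix form,
  Gamma_p phi = r_p,   with   (Gamma_p)_{ij} = gamma(|i - j|),
                       (r_p)_i = gamma(i),   i,j = 1..p.
Substitute the sample gammas (Toeplitz matrix and right-hand side of size 2):
  Gamma_p = [[5.1385, 3.3164], [3.3164, 5.1385]]
  r_p     = [3.3164, 3.8703]
Written out:
  5.1385 phi_1 + 3.3164 phi_2 = 3.3164
  3.3164 phi_1 + 5.1385 phi_2 = 3.8703
Solve by Cramer's rule:
  det = gamma(0)^2 - gamma(1)^2 = (5.1385)^2 - (3.3164)^2 = 26.40418225 - 10.99850896 = 15.40567329
  phi_hat_1 = [gamma(1) gamma(0) - gamma(1) gamma(2)] / det = [(3.3164)(5.1385) - (3.3164)(3.8703)] / 15.40567329 = 4.20585848 / 15.40567329 = 0.273
  phi_hat_2 = [gamma(0) gamma(2) - gamma(1)^2] / det = [(5.1385)(3.8703) - (3.3164)^2] / 15.40567329 = 8.88902759 / 15.40567329 = 0.577
So phi_hat = [0.2730, 0.5770].
Therefore phi_hat_1 = 0.2730.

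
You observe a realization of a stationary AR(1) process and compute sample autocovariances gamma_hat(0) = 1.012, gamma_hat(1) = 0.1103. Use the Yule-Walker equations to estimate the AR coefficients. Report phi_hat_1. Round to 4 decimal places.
\hat\phi_{1} = 0.1090

The Yule-Walker equations for an AR(p) process read, in matrix form,
  Gamma_p phi = r_p,   with   (Gamma_p)_{ij} = gamma(|i - j|),
                       (r_p)_i = gamma(i),   i,j = 1..p.
Substitute the sample gammas (Toeplitz matrix and right-hand side of size 1):
  Gamma_p = [[1.012]]
  r_p     = [0.1103]
With p = 1 this is the single equation gamma(0) phi_1 = gamma(1):
  phi_hat_1 = gamma(1) / gamma(0) = 0.1103 / 1.012 = 0.1090.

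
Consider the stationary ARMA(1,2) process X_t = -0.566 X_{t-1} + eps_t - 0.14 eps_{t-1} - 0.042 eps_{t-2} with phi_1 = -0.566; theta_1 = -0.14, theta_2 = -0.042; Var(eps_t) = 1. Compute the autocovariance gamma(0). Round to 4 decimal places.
\gamma(0) = 1.6866

Multiply the model equation by X_{t-k} and take expectations. With theta_0 = psi_0 = 1 and psi_j the MA(infinity) weights, this gives
  gamma(k) - sum_i phi_i gamma(k-i) = c_k,
  c_k = sigma^2 * sum_{j=k..q} theta_j psi_{j-k}   (c_k = 0 for k > q),
using gamma(-m) = gamma(m).
psi-weights needed (psi_j = theta_j + sum_i phi_i psi_{j-i}):
  psi_1 = theta_1 + phi_1 = -0.14 + (-0.566) = -0.706
  psi_2 = theta_2 + phi_1 psi_1 = -0.042 + (-0.566)(-0.706) = 0.357596
Right-hand sides:
  c_0 = sigma^2 (1 + theta_1 psi_1 + theta_2 psi_2) = 1 * (1 + (-0.14)(-0.706) + (-0.042)(0.357596)) = 1 * 1.083821 = 1.083821
  c_1 = sigma^2 (theta_1 + theta_2 psi_1) = 1 * (-0.14 + (-0.042)(-0.706)) = -0.110348
  c_2 = sigma^2 theta_2 = 1 * (-0.042) = -0.042
Equations for k = 0 and k = 1 (AR order 1):
  gamma(0) = phi_1 gamma(1) + c_0
  gamma(1) = phi_1 gamma(0) + c_1
Substituting the second into the first: gamma(0) (1 - phi_1^2) = c_0 + phi_1 c_1, so
  gamma(0) = (c_0 + phi_1 c_1) / (1 - phi_1^2) = (1.083821 + (-0.566)(-0.110348)) / (1 - (-0.566)^2) = 1.146278 / 0.679644 = 1.686586.
Therefore gamma(0) = 1.6866 (to 4 decimal places).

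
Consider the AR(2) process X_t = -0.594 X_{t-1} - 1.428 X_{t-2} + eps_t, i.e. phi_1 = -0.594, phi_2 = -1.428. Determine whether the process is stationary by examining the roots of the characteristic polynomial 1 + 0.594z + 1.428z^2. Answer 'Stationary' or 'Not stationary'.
\text{Not stationary}

The AR(p) characteristic polynomial is P(z) = 1 + 0.594z + 1.428z^2.
Stationarity requires all roots to lie outside the unit circle, i.e. |z| > 1 for every root.
Set 1 + (0.594) z + (1.428) z^2 = 0, i.e. a z^2 + b z + c = 0 with a = 1.428, b = 0.594, c = 1.
Discriminant D = b^2 - 4ac = (0.594)^2 - 4*(1.428)*1 = 0.352836 - (5.712) = -5.359164.
D < 0, so the roots are the complex-conjugate pair z = (-b +/- i sqrt(-D)) / (2a) = -0.208 +/- 0.8106i.
For a conjugate pair |z|^2 = z * conj(z) = (product of roots) = c/a = 1/(1.428) = 0.70028, so |z| = sqrt(0.70028) = 0.8368 for both roots.
Moduli of all roots: 0.8368, 0.8368.
All moduli strictly greater than 1? No.
Verdict: Not stationary.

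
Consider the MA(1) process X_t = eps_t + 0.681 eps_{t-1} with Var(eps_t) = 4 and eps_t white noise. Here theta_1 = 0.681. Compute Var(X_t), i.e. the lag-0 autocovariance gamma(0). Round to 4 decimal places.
\gamma(0) = 5.8550

For an MA(q) process X_t = eps_t + sum_i theta_i eps_{t-i} with
Var(eps_t) = sigma^2, the variance is
  gamma(0) = sigma^2 * (1 + sum_i theta_i^2).
  sum_i theta_i^2 = (0.681)^2 = 0.463761.
  gamma(0) = 4 * (1 + 0.463761) = 4 * 1.463761 = 5.855044, which rounds to 5.8550.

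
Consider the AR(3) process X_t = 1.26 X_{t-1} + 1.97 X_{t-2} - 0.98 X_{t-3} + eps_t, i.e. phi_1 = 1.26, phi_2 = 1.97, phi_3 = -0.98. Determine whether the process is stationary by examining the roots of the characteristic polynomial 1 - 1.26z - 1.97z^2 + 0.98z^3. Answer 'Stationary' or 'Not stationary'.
\text{Not stationary}

The AR(p) characteristic polynomial is P(z) = 1 - 1.26z - 1.97z^2 + 0.98z^3.
Stationarity requires all roots to lie outside the unit circle, i.e. |z| > 1 for every root.
Degree 3: look for a simple real root z0 first, then factor out (1 - z/z0) and solve the remaining quadratic.
Testing z0 = 0.5: P(0.5) = 1 + (-1.26)(0.5) + (-1.97)(0.5)^2 + (0.98)(0.5)^3
  = 1 + (-0.63) + (-0.4925) + (0.1225) = 0.  So z_0 = 0.5 is a root, |z_0| = 0.5.
Divide out the factor (1 - 2 z) = (1 - z/z0) (since 1/z0 = 2):
  P(z) = (1 - 2 z)(1 + (0.74) z + (-0.49) z^2)
  [check: z-coef 0.74 - (2) = -1.26; z^2-coef -0.49 - (2)(0.74) = -1.97; z^3-coef -(2)(-0.49) = 0.98.]
Remaining roots from the quadratic factor 1 + (0.74) z + (-0.49) z^2:
  Set 1 + (0.74) z + (-0.49) z^2 = 0, i.e. a z^2 + b z + c = 0 with a = -0.49, b = 0.74, c = 1.
  Discriminant D = b^2 - 4ac = (0.74)^2 - 4*(-0.49)*1 = 0.5476 - (-1.96) = 2.5076.
  D >= 0, so the roots are real: z = (-b +/- sqrt(D)) / (2a) = (-0.74 +/- 1.58354) / (-0.98).
    z_1 = (-0.74 + 1.58354) / (-0.98) = -0.8608,   |z_1| = 0.8608.
    z_2 = (-0.74 - 1.58354) / (-0.98) = 2.371,   |z_2| = 2.371.
Moduli of all roots: 0.5000, 0.8608, 2.3710.
All moduli strictly greater than 1? No.
Verdict: Not stationary.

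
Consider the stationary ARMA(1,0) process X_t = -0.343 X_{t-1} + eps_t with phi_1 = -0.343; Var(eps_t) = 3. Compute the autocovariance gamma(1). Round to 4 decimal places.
\gamma(1) = -1.1662

Multiply the model equation by X_{t-k} and take expectations. With theta_0 = psi_0 = 1 and psi_j the MA(infinity) weights, this gives
  gamma(k) - sum_i phi_i gamma(k-i) = c_k,
  c_k = sigma^2 * sum_{j=k..q} theta_j psi_{j-k}   (c_k = 0 for k > q),
using gamma(-m) = gamma(m).
Pure AR (q = 0): c_0 = sigma^2 = 3, c_k = 0 for k >= 1.
Equations for k = 0 and k = 1 (AR order 1):
  gamma(0) = phi_1 gamma(1) + c_0
  gamma(1) = phi_1 gamma(0) + c_1
Substituting the second into the first: gamma(0) (1 - phi_1^2) = c_0 + phi_1 c_1, so
  gamma(0) = c_0 / (1 - phi_1^2) = 3 / (1 - (-0.343)^2) = 3 / 0.882351 = 3.400007.
  gamma(1) = phi_1 gamma(0) = (-0.343)(3.400007) = -1.166203.
Therefore gamma(1) = -1.1662 (to 4 decimal places).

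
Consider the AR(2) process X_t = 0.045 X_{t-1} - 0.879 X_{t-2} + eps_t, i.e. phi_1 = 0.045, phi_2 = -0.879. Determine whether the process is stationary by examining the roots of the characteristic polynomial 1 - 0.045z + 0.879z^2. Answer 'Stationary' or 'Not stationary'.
\text{Stationary}

The AR(p) characteristic polynomial is P(z) = 1 - 0.045z + 0.879z^2.
Stationarity requires all roots to lie outside the unit circle, i.e. |z| > 1 for every root.
Set 1 + (-0.045) z + (0.879) z^2 = 0, i.e. a z^2 + b z + c = 0 with a = 0.879, b = -0.045, c = 1.
Discriminant D = b^2 - 4ac = (-0.045)^2 - 4*(0.879)*1 = 0.002025 - (3.516) = -3.513975.
D < 0, so the roots are the complex-conjugate pair z = (-b +/- i sqrt(-D)) / (2a) = 0.0256 +/- 1.0663i.
For a conjugate pair |z|^2 = z * conj(z) = (product of roots) = c/a = 1/(0.879) = 1.137656, so |z| = sqrt(1.137656) = 1.0666 for both roots.
Moduli of all roots: 1.0666, 1.0666.
All moduli strictly greater than 1? Yes.
Verdict: Stationary.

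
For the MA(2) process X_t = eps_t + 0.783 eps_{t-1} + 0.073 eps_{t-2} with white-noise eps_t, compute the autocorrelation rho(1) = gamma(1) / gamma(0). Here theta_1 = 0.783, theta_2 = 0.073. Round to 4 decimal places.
\rho(1) = 0.5191

For an MA(q) process with theta_0 = 1, the autocovariance is
  gamma(k) = sigma^2 * sum_{i=0..q-k} theta_i * theta_{i+k},
and rho(k) = gamma(k) / gamma(0). Sigma^2 cancels.
  numerator   = (1)*(0.783) + (0.783)*(0.073) = 0.840159.
  denominator = (1)^2 + (0.783)^2 + (0.073)^2 = 1.618418.
  rho(1) = 0.840159 / 1.618418 = 0.5191.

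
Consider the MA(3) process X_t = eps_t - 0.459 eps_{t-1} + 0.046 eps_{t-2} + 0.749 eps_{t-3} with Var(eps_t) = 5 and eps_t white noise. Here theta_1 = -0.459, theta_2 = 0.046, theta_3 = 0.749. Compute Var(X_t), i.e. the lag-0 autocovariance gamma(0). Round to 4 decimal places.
\gamma(0) = 8.8690

For an MA(q) process X_t = eps_t + sum_i theta_i eps_{t-i} with
Var(eps_t) = sigma^2, the variance is
  gamma(0) = sigma^2 * (1 + sum_i theta_i^2).
  sum_i theta_i^2 = (-0.459)^2 + (0.046)^2 + (0.749)^2 = 0.210681 + 0.002116 + 0.561001 = 0.773798.
  gamma(0) = 5 * (1 + 0.773798) = 5 * 1.773798 = 8.86899, which rounds to 8.8690.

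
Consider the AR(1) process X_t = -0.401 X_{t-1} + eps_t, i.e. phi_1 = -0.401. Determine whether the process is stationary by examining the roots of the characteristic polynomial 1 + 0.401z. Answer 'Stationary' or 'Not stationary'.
\text{Stationary}

The AR(p) characteristic polynomial is P(z) = 1 + 0.401z.
Stationarity requires all roots to lie outside the unit circle, i.e. |z| > 1 for every root.
This is linear in z: 1 + (0.401) z = 0  =>  z = -1/(0.401) = -2.493766,  |z| = 2.493766.
Moduli of all roots: 2.4938.
All moduli strictly greater than 1? Yes.
Verdict: Stationary.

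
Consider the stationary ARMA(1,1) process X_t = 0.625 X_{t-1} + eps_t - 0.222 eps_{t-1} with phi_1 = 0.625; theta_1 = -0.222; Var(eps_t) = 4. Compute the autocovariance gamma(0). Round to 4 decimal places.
\gamma(0) = 5.0661

Multiply the model equation by X_{t-k} and take expectations. With theta_0 = psi_0 = 1 and psi_j the MA(infinity) weights, this gives
  gamma(k) - sum_i phi_i gamma(k-i) = c_k,
  c_k = sigma^2 * sum_{j=k..q} theta_j psi_{j-k}   (c_k = 0 for k > q),
using gamma(-m) = gamma(m).
psi-weights needed (psi_j = theta_j + sum_i phi_i psi_{j-i}):
  psi_1 = theta_1 + phi_1 = -0.222 + (0.625) = 0.403
Right-hand sides:
  c_0 = sigma^2 (1 + theta_1 psi_1) = 4 * (1 + (-0.222)(0.403)) = 4 * 0.910534 = 3.642136
  c_1 = sigma^2 theta_1 = 4 * (-0.222) = -0.888
  c_2 = 0
Equations for k = 0 and k = 1 (AR order 1):
  gamma(0) = phi_1 gamma(1) + c_0
  gamma(1) = phi_1 gamma(0) + c_1
Substituting the second into the first: gamma(0) (1 - phi_1^2) = c_0 + phi_1 c_1, so
  gamma(0) = (c_0 + phi_1 c_1) / (1 - phi_1^2) = (3.642136 + (0.625)(-0.888)) / (1 - (0.625)^2) = 3.087136 / 0.609375 = 5.066069.
Therefore gamma(0) = 5.0661 (to 4 decimal places).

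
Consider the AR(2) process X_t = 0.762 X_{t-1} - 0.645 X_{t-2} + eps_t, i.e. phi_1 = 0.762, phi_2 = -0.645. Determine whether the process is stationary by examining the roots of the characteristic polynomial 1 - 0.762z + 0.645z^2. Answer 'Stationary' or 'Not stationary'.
\text{Stationary}

The AR(p) characteristic polynomial is P(z) = 1 - 0.762z + 0.645z^2.
Stationarity requires all roots to lie outside the unit circle, i.e. |z| > 1 for every root.
Set 1 + (-0.762) z + (0.645) z^2 = 0, i.e. a z^2 + b z + c = 0 with a = 0.645, b = -0.762, c = 1.
Discriminant D = b^2 - 4ac = (-0.762)^2 - 4*(0.645)*1 = 0.580644 - (2.58) = -1.999356.
D < 0, so the roots are the complex-conjugate pair z = (-b +/- i sqrt(-D)) / (2a) = 0.5907 +/- 1.0961i.
For a conjugate pair |z|^2 = z * conj(z) = (product of roots) = c/a = 1/(0.645) = 1.550388, so |z| = sqrt(1.550388) = 1.2451 for both roots.
Moduli of all roots: 1.2451, 1.2451.
All moduli strictly greater than 1? Yes.
Verdict: Stationary.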